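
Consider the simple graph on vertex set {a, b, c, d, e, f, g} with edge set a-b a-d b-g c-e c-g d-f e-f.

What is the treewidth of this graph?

2

A width-2 tree decomposition is:
Bags: B1 = {b, c, g}  B2 = {b, c, e}  B3 = {b, e, f}  B4 = {b, d, f}  B5 = {a, b, d}
Tree: B1–B2, B2–B3, B3–B4, B4–B5
Each bag holds 3 vertices, so the decomposition has width 2, which upper-bounds the treewidth. For the lower bound, G contains the cycle b–g–c–e–f–d–a–b, so G is not a forest; only forests have treewidth ≤ 1, hence tw(G) ≥ 2. Combining the bounds, tw(G) = 2.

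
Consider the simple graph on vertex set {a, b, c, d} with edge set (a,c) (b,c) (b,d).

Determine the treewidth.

A width-1 tree decomposition is:
Bags: B1 = {b, d}  B2 = {b, c}  B3 = {a, c}
Tree: B1–B2, B2–B3
Every bag has size at most 2, so the width is 2 − 1 = 1 and tw(G) ≤ 1. Since G has at least one edge (e.g. d–b), it is not an edgeless graph, so tw(G) ≥ 1. Combining the bounds, tw(G) = 1.

1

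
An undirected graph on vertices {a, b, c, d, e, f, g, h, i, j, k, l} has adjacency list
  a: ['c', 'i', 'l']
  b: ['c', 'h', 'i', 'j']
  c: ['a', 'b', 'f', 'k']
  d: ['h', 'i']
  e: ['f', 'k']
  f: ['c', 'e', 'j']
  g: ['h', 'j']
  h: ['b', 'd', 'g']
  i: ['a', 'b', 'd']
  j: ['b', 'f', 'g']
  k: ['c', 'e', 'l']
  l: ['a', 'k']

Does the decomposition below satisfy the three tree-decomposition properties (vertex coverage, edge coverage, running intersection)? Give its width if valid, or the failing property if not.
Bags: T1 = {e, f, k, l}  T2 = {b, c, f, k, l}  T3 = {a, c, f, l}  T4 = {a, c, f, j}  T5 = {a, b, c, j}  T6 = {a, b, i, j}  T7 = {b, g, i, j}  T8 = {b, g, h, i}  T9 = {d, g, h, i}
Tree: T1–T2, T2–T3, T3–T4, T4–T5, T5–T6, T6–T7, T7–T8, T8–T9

A tree decomposition must satisfy three properties: every vertex lies in some bag; for every edge, both endpoints lie together in some bag; and for every vertex, the bags containing it form a connected subtree. Here bags containing vertex b are not connected in the tree, so the decomposition is invalid.

No — bags containing vertex b are not connected in the tree.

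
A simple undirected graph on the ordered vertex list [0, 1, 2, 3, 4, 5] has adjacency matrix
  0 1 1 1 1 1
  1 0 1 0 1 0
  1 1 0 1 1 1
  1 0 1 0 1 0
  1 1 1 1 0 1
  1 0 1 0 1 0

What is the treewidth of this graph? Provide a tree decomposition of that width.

Treewidth 3.
One optimal decomposition is:
Bags: B1 = {0, 2, 3, 4}  B2 = {0, 1, 2, 4}  B3 = {0, 2, 4, 5}
Tree: B1–B2, B1–B3

The largest bag has 4 vertices, giving width 3; this decomposition certifies tw(G) ≤ 3. Conversely, {0, 1, 2, 4} is a clique of size 4, and the vertices of any clique must share a bag in every tree decomposition; so some bag has ≥ 4 vertices and tw(G) ≥ 3. Hence tw(G) = 3 exactly.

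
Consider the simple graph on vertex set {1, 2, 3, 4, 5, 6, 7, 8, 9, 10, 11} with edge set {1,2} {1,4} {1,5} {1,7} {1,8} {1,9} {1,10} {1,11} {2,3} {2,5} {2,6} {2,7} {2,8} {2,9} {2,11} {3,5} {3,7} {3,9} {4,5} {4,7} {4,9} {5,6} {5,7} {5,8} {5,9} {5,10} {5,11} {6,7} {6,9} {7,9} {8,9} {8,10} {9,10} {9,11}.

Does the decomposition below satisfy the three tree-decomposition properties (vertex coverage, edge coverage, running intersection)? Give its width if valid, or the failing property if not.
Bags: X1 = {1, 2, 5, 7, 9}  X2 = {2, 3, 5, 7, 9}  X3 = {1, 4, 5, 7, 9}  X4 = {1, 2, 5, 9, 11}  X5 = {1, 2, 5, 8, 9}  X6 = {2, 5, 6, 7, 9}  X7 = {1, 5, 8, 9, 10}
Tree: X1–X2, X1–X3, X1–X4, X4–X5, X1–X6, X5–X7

Vertex coverage: the bags together contain {1, 2, 3, 4, 5, 6, 7, 8, 9, 10, 11}, the full vertex set. Edge coverage: each edge of G has both endpoints in at least one bag. Running intersection: for every vertex, the bags containing it form a connected subtree. All three properties hold, so this is a valid tree decomposition of width max|bag| − 1 = 4, and hence tw(G) ≤ 4.

Yes; width 4.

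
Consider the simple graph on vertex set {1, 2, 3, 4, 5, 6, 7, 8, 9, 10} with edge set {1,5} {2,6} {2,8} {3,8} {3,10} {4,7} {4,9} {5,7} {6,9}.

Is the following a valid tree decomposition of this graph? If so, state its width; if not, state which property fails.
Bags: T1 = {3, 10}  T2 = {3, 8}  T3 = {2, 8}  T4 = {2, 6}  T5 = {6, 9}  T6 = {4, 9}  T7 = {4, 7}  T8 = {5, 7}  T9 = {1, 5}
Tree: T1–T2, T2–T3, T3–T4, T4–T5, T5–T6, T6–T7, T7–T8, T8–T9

Yes; width 1.

Vertex coverage: the bags together contain {1, 2, 3, 4, 5, 6, 7, 8, 9, 10}, the full vertex set. Edge coverage: each edge of G has both endpoints in at least one bag. Running intersection: for every vertex, the bags containing it form a connected subtree. All three properties hold, so this is a valid tree decomposition of width max|bag| − 1 = 1, and hence tw(G) ≤ 1.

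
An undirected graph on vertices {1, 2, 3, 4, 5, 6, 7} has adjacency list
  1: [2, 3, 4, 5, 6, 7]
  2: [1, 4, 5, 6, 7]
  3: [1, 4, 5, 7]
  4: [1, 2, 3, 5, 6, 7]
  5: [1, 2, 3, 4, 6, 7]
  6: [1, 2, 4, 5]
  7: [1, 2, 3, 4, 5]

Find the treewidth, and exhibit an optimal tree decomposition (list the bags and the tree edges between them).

Treewidth 4.
Bags: B1 = {1, 3, 4, 5, 7}  B2 = {1, 2, 4, 5, 7}  B3 = {1, 2, 4, 5, 6}
Tree: B1–B2, B2–B3

Each bag holds 5 vertices, so the decomposition has width 4, which upper-bounds the treewidth. For the lower bound, the 5 vertices {1, 2, 4, 5, 6} are pairwise adjacent, and any tree decomposition puts a clique entirely inside one bag — forcing width ≥ 4. The upper and lower bounds meet at 4, so that is the treewidth.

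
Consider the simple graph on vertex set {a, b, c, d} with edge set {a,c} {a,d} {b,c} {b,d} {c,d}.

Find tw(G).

A width-2 tree decomposition is:
Bags: B1 = {b, c, d}  B2 = {a, c, d}
Tree: B1–B2
Every bag has size at most 3, so the width is 3 − 1 = 2 and tw(G) ≤ 2. For the lower bound, the 3 vertices {a, c, d} are pairwise adjacent, and any tree decomposition puts a clique entirely inside one bag — forcing width ≥ 2. Combining the bounds, tw(G) = 2.

2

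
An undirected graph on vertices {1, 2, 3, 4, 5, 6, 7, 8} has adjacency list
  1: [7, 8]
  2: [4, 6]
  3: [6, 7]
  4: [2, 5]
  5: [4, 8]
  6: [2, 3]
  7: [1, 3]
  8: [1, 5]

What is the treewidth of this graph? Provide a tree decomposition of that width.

Each bag holds 3 vertices, so the decomposition has width 2, which upper-bounds the treewidth. Since 1–7–3–6–2–4–5–8–1 is a cycle in G, G is not acyclic. Forests are exactly the graphs of treewidth ≤ 1, so tw(G) ≥ 2. Hence tw(G) = 2 exactly.

Treewidth 2.
One optimal decomposition is:
Bags: B1 = {1, 3, 7}  B2 = {1, 3, 6}  B3 = {1, 2, 6}  B4 = {1, 2, 4}  B5 = {1, 4, 5}  B6 = {1, 5, 8}
Tree: B1–B2, B2–B3, B3–B4, B4–B5, B5–B6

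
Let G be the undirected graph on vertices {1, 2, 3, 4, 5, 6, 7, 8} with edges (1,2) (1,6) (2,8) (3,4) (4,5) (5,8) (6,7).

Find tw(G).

1

A width-1 tree decomposition is:
Bags: B1 = {3, 4}  B2 = {4, 5}  B3 = {5, 8}  B4 = {2, 8}  B5 = {1, 2}  B6 = {1, 6}  B7 = {6, 7}
Tree: B1–B2, B2–B3, B3–B4, B4–B5, B5–B6, B6–B7
Each bag holds 2 vertices, so the decomposition has width 1, which upper-bounds the treewidth. Since G has at least one edge (e.g. 3–4), it is not an edgeless graph, so tw(G) ≥ 1. Hence tw(G) = 1 exactly.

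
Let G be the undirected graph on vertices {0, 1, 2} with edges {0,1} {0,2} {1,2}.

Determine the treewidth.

2

A width-2 tree decomposition is:
Bags: B1 = {0, 1, 2}
Tree: (single bag)
With just one bag of size 3, the width is 3 − 1 = 2, so tw(G) ≤ 2. On the other hand G contains the 3-clique {0, 1, 2}. A clique must lie in a single bag of any decomposition, so no decomposition can have width below 2. The upper and lower bounds meet at 2, so that is the treewidth.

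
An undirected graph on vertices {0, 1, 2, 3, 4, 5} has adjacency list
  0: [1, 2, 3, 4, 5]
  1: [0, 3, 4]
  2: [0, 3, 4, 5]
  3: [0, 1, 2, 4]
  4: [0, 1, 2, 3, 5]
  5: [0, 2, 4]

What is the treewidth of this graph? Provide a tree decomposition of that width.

Treewidth 3.
One such decomposition:
Bags: B1 = {0, 1, 3, 4}  B2 = {0, 2, 3, 4}  B3 = {0, 2, 4, 5}
Tree: B1–B2, B2–B3

Each bag holds 4 vertices, so the decomposition has width 3, which upper-bounds the treewidth. For the lower bound, the 4 vertices {0, 1, 3, 4} are pairwise adjacent, and any tree decomposition puts a clique entirely inside one bag — forcing width ≥ 3. The upper and lower bounds meet at 3, so that is the treewidth.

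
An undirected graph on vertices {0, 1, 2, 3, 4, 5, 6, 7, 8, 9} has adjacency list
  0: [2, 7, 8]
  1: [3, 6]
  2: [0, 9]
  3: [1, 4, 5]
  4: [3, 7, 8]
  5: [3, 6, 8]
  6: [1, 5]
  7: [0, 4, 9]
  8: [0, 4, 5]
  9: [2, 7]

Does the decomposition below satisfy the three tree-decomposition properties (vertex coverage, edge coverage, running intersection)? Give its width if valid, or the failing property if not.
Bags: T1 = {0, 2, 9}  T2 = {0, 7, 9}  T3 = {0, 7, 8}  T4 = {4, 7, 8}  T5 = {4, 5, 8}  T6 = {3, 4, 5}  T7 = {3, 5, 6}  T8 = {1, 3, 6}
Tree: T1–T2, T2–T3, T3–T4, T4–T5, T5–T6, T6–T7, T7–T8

Yes; width 2.

Checking the three conditions: (i) the bags cover all of {0, 1, 2, 3, 4, 5, 6, 7, 8, 9}; (ii) for each edge, some bag contains both endpoints; (iii) the bags containing any fixed vertex form a subtree. All hold, so the decomposition is valid with width 3 − 1 = 2.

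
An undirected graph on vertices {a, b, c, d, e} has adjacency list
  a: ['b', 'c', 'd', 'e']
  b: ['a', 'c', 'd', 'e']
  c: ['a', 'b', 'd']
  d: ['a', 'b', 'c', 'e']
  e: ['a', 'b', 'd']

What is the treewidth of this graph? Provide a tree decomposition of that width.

Treewidth 3.
One optimal decomposition is:
Bags: B1 = {a, b, c, d}  B2 = {a, b, d, e}
Tree: B1–B2

The largest bag has 4 vertices, giving width 3; this decomposition certifies tw(G) ≤ 3. On the other hand G contains the 4-clique {a, b, d, e}. A clique must lie in a single bag of any decomposition, so no decomposition can have width below 3. The upper and lower bounds meet at 3, so that is the treewidth.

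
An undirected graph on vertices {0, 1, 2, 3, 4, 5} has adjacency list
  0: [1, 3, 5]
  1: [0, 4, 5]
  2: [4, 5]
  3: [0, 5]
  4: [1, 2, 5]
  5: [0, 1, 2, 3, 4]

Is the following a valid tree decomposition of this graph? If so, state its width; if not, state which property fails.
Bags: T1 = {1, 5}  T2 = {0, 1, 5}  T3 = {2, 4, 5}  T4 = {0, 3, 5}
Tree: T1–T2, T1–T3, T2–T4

No — edge (4,1) lies in no bag.

A tree decomposition must satisfy three properties: every vertex lies in some bag; for every edge, both endpoints lie together in some bag; and for every vertex, the bags containing it form a connected subtree. Here edge (4,1) lies in no bag, so the decomposition is invalid.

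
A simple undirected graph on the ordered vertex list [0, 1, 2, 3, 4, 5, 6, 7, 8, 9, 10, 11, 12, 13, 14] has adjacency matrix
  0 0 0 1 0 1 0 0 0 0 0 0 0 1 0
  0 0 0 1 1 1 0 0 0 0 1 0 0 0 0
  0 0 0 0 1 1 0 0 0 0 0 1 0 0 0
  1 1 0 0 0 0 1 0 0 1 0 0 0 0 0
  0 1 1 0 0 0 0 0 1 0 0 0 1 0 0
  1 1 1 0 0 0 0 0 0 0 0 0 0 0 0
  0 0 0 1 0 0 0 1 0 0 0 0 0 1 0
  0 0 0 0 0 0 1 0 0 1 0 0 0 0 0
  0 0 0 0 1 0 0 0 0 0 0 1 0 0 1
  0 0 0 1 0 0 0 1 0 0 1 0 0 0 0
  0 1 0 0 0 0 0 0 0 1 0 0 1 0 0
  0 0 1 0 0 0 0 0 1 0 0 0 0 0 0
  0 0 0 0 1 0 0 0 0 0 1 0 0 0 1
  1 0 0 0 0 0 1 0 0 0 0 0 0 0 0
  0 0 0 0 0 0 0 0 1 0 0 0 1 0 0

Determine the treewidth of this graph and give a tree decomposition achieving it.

Every bag has size at most 4, so the width is 4 − 1 = 3 and tw(G) ≤ 3. For the lower bound: the 4 vertex sets {6,7,13}, {9}, {3}, {0,1,5,10} are disjoint, each induces a connected subgraph, and every pair is joined by at least one edge of G. Contracting each set to a single vertex therefore yields K_{4} as a minor, and since treewidth is minor-monotone, tw(G) ≥ tw(K_{4}) = 3. The upper and lower bounds meet at 3, so that is the treewidth.

Treewidth 3.
Bags: B1 = {6, 7, 9, 13}  B2 = {3, 6, 9, 13}  B3 = {0, 3, 9, 13}  B4 = {0, 3, 9, 10}  B5 = {0, 1, 3, 10}  B6 = {0, 1, 5, 10}  B7 = {1, 5, 10, 12}  B8 = {1, 4, 5, 12}  B9 = {2, 4, 5, 12}  B10 = {2, 4, 12, 14}  B11 = {2, 4, 8, 14}  B12 = {2, 8, 11, 14}
Tree: B1–B2, B2–B3, B3–B4, B4–B5, B5–B6, B6–B7, B7–B8, B8–B9, B9–B10, B10–B11, B11–B12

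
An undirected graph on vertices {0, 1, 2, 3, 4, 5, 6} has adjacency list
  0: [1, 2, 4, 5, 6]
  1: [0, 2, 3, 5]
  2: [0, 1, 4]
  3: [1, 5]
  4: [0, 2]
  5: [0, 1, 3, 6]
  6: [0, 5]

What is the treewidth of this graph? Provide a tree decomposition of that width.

The largest bag has 3 vertices, giving width 2; this decomposition certifies tw(G) ≤ 2. On the other hand G contains the 3-clique {0, 1, 2}. A clique must lie in a single bag of any decomposition, so no decomposition can have width below 2. Hence tw(G) = 2 exactly.

Treewidth 2.
Bags: B1 = {0, 1, 2}  B2 = {0, 1, 5}  B3 = {1, 3, 5}  B4 = {0, 2, 4}  B5 = {0, 5, 6}
Tree: B1–B2, B2–B3, B1–B4, B2–B5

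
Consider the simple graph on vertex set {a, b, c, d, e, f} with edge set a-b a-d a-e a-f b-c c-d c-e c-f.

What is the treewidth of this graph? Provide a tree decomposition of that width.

Treewidth 2.
One optimal decomposition is:
Bags: B1 = {a, c, f}  B2 = {a, c, e}  B3 = {a, c, d}  B4 = {a, b, c}
Tree: B1–B2, B2–B3, B3–B4

The largest bag has 3 vertices, giving width 2; this decomposition certifies tw(G) ≤ 2. For the lower bound, G contains the cycle f–c–e–a–f, so G is not a forest; only forests have treewidth ≤ 1, hence tw(G) ≥ 2. Combining the bounds, tw(G) = 2.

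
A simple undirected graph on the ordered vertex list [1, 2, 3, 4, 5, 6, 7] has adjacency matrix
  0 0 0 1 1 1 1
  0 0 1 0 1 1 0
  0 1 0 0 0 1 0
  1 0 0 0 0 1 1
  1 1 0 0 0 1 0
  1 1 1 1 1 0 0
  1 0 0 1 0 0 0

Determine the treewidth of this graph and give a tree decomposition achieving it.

Every bag has size at most 3, so the width is 3 − 1 = 2 and tw(G) ≤ 2. For the lower bound, the 3 vertices {1, 4, 6} are pairwise adjacent, and any tree decomposition puts a clique entirely inside one bag — forcing width ≥ 2. The upper and lower bounds meet at 2, so that is the treewidth.

Treewidth 2.
One such decomposition:
Bags: B1 = {1, 5, 6}  B2 = {2, 5, 6}  B3 = {1, 4, 6}  B4 = {2, 3, 6}  B5 = {1, 4, 7}
Tree: B1–B2, B1–B3, B2–B4, B3–B5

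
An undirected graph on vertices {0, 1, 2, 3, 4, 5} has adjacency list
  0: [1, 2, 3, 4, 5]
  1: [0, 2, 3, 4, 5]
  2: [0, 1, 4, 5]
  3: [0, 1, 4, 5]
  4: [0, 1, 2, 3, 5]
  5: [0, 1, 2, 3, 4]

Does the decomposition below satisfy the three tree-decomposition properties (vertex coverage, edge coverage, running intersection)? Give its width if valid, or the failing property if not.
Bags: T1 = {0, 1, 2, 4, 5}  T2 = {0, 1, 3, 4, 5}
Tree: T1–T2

Yes; width 4.

Checking the three conditions: (i) the bags cover all of {0, 1, 2, 3, 4, 5}; (ii) for each edge, some bag contains both endpoints; (iii) the bags containing any fixed vertex form a subtree. All hold, so the decomposition is valid with width 5 − 1 = 4.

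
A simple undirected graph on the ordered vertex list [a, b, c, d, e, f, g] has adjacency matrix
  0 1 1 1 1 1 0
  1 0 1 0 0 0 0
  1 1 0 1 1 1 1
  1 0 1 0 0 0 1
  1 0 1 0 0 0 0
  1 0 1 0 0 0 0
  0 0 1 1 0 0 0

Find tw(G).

A width-2 tree decomposition is:
Bags: B1 = {a, c, d}  B2 = {c, d, g}  B3 = {a, b, c}  B4 = {a, c, e}  B5 = {a, c, f}
Tree: B1–B2, B1–B3, B1–B4, B4–B5
Each bag holds 3 vertices, so the decomposition has width 2, which upper-bounds the treewidth. On the other hand G contains the 3-clique {c, d, g}. A clique must lie in a single bag of any decomposition, so no decomposition can have width below 2. Hence tw(G) = 2 exactly.

2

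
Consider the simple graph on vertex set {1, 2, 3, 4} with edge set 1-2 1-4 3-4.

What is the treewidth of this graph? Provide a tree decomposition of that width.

Treewidth 1.
One optimal decomposition is:
Bags: B1 = {1, 2}  B2 = {1, 4}  B3 = {3, 4}
Tree: B1–B2, B2–B3

Every bag has size at most 2, so the width is 2 − 1 = 1 and tw(G) ≤ 1. G has an edge, so its treewidth is at least 1. The upper and lower bounds meet at 1, so that is the treewidth.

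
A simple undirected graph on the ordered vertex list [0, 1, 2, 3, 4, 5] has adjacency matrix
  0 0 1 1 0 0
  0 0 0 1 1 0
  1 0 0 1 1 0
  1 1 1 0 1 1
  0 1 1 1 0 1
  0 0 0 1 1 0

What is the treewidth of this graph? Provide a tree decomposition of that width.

The largest bag has 3 vertices, giving width 2; this decomposition certifies tw(G) ≤ 2. For the lower bound, the 3 vertices {0, 2, 3} are pairwise adjacent, and any tree decomposition puts a clique entirely inside one bag — forcing width ≥ 2. The upper and lower bounds meet at 2, so that is the treewidth.

Treewidth 2.
One such decomposition:
Bags: B1 = {2, 3, 4}  B2 = {0, 2, 3}  B3 = {3, 4, 5}  B4 = {1, 3, 4}
Tree: B1–B2, B1–B3, B3–B4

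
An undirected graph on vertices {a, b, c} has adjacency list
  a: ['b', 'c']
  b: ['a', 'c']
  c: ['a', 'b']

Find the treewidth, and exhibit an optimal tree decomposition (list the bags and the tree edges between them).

Treewidth 2.
Bags: B1 = {a, b, c}
Tree: (single bag)

With just one bag of size 3, the width is 3 − 1 = 2, so tw(G) ≤ 2. Conversely, {a, b, c} is a clique of size 3, and the vertices of any clique must share a bag in every tree decomposition; so some bag has ≥ 3 vertices and tw(G) ≥ 2. Therefore the treewidth is 2.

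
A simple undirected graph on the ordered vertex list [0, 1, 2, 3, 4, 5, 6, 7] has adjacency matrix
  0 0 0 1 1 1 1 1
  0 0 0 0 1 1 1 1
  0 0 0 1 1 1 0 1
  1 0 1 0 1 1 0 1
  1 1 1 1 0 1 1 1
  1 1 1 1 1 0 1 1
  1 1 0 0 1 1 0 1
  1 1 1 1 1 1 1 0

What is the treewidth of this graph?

4

A width-4 tree decomposition is:
Bags: B1 = {0, 4, 5, 6, 7}  B2 = {0, 3, 4, 5, 7}  B3 = {1, 4, 5, 6, 7}  B4 = {2, 3, 4, 5, 7}
Tree: B1–B2, B1–B3, B2–B4
Every bag has size at most 5, so the width is 5 − 1 = 4 and tw(G) ≤ 4. Conversely, {0, 3, 4, 5, 7} is a clique of size 5, and the vertices of any clique must share a bag in every tree decomposition; so some bag has ≥ 5 vertices and tw(G) ≥ 4. Combining the bounds, tw(G) = 4.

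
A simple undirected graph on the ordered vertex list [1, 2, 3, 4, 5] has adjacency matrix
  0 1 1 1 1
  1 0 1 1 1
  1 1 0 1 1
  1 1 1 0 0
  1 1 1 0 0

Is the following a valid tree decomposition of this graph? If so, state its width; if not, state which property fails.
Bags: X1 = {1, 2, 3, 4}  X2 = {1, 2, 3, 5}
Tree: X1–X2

Vertex coverage: the bags together contain {1, 2, 3, 4, 5}, the full vertex set. Edge coverage: each edge of G has both endpoints in at least one bag. Running intersection: for every vertex, the bags containing it form a connected subtree. All three properties hold, so this is a valid tree decomposition of width max|bag| − 1 = 3, and hence tw(G) ≤ 3.

Yes; width 3.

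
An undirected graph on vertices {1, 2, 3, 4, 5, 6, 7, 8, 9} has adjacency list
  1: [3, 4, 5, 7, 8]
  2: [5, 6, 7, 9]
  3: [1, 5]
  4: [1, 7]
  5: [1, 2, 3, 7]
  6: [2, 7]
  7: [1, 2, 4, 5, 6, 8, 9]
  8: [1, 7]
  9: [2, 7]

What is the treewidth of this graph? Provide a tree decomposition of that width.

Every bag has size at most 3, so the width is 3 − 1 = 2 and tw(G) ≤ 2. On the other hand G contains the 3-clique {1, 3, 5}. A clique must lie in a single bag of any decomposition, so no decomposition can have width below 2. Hence tw(G) = 2 exactly.

Treewidth 2.
One optimal decomposition is:
Bags: B1 = {2, 5, 7}  B2 = {1, 5, 7}  B3 = {1, 3, 5}  B4 = {2, 6, 7}  B5 = {1, 7, 8}  B6 = {2, 7, 9}  B7 = {1, 4, 7}
Tree: B1–B2, B2–B3, B1–B4, B2–B5, B1–B6, B5–B7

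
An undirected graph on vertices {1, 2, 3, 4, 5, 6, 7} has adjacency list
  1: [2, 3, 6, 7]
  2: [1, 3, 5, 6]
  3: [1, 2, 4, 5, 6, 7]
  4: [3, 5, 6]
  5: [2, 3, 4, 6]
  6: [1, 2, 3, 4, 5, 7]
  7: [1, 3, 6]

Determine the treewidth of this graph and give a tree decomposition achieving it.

Treewidth 3.
One optimal decomposition is:
Bags: B1 = {2, 3, 5, 6}  B2 = {1, 2, 3, 6}  B3 = {1, 3, 6, 7}  B4 = {3, 4, 5, 6}
Tree: B1–B2, B2–B3, B1–B4

Every bag has size at most 4, so the width is 4 − 1 = 3 and tw(G) ≤ 3. For the lower bound, the 4 vertices {1, 2, 3, 6} are pairwise adjacent, and any tree decomposition puts a clique entirely inside one bag — forcing width ≥ 3. Therefore the treewidth is 3.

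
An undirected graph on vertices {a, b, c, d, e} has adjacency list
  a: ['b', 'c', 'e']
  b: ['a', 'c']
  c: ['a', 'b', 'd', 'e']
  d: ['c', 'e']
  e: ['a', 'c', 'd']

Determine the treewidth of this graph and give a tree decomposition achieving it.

Each bag holds 3 vertices, so the decomposition has width 2, which upper-bounds the treewidth. For the lower bound, the 3 vertices {c, d, e} are pairwise adjacent, and any tree decomposition puts a clique entirely inside one bag — forcing width ≥ 2. The upper and lower bounds meet at 2, so that is the treewidth.

Treewidth 2.
One optimal decomposition is:
Bags: B1 = {a, c, e}  B2 = {a, b, c}  B3 = {c, d, e}
Tree: B1–B2, B1–B3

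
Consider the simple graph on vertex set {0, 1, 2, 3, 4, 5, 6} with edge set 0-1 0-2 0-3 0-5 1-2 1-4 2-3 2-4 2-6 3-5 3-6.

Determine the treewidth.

A width-2 tree decomposition is:
Bags: B1 = {0, 2, 3}  B2 = {0, 1, 2}  B3 = {2, 3, 6}  B4 = {0, 3, 5}  B5 = {1, 2, 4}
Tree: B1–B2, B1–B3, B1–B4, B2–B5
The largest bag has 3 vertices, giving width 2; this decomposition certifies tw(G) ≤ 2. On the other hand G contains the 3-clique {0, 1, 2}. A clique must lie in a single bag of any decomposition, so no decomposition can have width below 2. Combining the bounds, tw(G) = 2.

2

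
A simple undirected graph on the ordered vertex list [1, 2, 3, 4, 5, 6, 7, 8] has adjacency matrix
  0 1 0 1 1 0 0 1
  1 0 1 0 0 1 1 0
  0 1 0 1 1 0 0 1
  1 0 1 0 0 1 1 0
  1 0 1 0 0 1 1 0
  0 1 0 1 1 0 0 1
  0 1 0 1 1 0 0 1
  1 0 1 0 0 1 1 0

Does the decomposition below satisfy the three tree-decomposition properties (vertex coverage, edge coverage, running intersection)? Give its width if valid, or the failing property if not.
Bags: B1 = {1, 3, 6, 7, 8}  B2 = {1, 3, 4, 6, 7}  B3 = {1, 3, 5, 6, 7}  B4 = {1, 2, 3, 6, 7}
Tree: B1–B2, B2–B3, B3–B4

Every vertex of G appears in some bag (union = {1, 2, 3, 4, 5, 6, 7, 8}); every edge is covered by a bag; and for each vertex v the set of bags containing v is connected in the bag tree. The decomposition is therefore valid. The largest bag has 5 vertices, so the width is 4.

Yes; width 4.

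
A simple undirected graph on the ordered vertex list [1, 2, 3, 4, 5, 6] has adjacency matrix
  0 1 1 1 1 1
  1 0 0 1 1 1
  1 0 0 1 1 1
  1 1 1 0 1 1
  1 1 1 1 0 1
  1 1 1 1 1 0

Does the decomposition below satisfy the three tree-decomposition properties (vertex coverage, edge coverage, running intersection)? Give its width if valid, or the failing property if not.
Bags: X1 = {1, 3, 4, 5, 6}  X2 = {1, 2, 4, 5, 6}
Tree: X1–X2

Every vertex of G appears in some bag (union = {1, 2, 3, 4, 5, 6}); every edge is covered by a bag; and for each vertex v the set of bags containing v is connected in the bag tree. The decomposition is therefore valid. The largest bag has 5 vertices, so the width is 4.

Yes; width 4.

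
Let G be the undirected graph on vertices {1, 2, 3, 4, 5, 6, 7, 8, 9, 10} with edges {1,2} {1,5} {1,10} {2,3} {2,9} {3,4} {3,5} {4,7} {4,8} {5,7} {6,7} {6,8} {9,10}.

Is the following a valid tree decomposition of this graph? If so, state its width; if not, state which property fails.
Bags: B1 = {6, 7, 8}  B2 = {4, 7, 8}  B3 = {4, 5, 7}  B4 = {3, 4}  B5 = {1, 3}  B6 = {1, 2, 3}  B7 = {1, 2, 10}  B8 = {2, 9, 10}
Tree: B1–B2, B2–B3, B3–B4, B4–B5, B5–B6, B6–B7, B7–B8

A tree decomposition must satisfy three properties: every vertex lies in some bag; for every edge, both endpoints lie together in some bag; and for every vertex, the bags containing it form a connected subtree. Here edge (5,3) lies in no bag, so the decomposition is invalid.

No — edge (5,3) lies in no bag.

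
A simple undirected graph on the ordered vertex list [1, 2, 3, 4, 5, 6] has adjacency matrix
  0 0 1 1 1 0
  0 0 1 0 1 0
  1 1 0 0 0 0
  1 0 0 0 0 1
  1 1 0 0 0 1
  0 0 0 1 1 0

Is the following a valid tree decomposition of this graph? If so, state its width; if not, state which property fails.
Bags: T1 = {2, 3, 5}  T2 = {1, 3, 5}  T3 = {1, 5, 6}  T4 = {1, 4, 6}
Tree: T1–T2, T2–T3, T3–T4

Every vertex of G appears in some bag (union = {1, 2, 3, 4, 5, 6}); every edge is covered by a bag; and for each vertex v the set of bags containing v is connected in the bag tree. The decomposition is therefore valid. The largest bag has 3 vertices, so the width is 2.

Yes; width 2.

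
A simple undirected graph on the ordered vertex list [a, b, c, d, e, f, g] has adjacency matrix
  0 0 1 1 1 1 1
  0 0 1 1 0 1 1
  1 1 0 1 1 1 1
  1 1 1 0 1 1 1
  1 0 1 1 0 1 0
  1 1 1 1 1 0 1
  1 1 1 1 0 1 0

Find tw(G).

A width-4 tree decomposition is:
Bags: B1 = {a, c, d, e, f}  B2 = {a, c, d, f, g}  B3 = {b, c, d, f, g}
Tree: B1–B2, B2–B3
Each bag holds 5 vertices, so the decomposition has width 4, which upper-bounds the treewidth. On the other hand G contains the 5-clique {a, c, d, f, g}. A clique must lie in a single bag of any decomposition, so no decomposition can have width below 4. Combining the bounds, tw(G) = 4.

4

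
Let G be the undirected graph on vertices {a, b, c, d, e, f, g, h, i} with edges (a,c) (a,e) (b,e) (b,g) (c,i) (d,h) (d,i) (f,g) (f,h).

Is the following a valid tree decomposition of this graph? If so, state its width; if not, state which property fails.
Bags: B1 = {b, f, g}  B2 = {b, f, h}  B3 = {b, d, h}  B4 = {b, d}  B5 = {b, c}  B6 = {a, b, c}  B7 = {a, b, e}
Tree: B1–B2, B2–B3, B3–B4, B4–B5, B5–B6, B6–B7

A tree decomposition must satisfy three properties: every vertex lies in some bag; for every edge, both endpoints lie together in some bag; and for every vertex, the bags containing it form a connected subtree. Here vertex i appears in no bag, so the decomposition is invalid.

No — vertex i appears in no bag.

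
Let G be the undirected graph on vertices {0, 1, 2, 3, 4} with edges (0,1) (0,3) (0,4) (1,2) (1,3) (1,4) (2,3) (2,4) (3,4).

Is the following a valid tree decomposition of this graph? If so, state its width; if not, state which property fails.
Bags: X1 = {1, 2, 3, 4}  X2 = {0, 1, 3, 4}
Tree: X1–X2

Every vertex of G appears in some bag (union = {0, 1, 2, 3, 4}); every edge is covered by a bag; and for each vertex v the set of bags containing v is connected in the bag tree. The decomposition is therefore valid. The largest bag has 4 vertices, so the width is 3.

Yes; width 3.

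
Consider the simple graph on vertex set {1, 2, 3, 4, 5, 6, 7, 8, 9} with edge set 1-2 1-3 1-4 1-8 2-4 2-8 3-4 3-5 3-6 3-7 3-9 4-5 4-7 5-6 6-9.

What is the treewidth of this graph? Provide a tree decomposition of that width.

The largest bag has 3 vertices, giving width 2; this decomposition certifies tw(G) ≤ 2. Conversely, {1, 2, 8} is a clique of size 3, and the vertices of any clique must share a bag in every tree decomposition; so some bag has ≥ 3 vertices and tw(G) ≥ 2. Hence tw(G) = 2 exactly.

Treewidth 2.
Bags: B1 = {1, 2, 4}  B2 = {1, 3, 4}  B3 = {3, 4, 5}  B4 = {3, 5, 6}  B5 = {1, 2, 8}  B6 = {3, 4, 7}  B7 = {3, 6, 9}
Tree: B1–B2, B2–B3, B3–B4, B1–B5, B2–B6, B4–B7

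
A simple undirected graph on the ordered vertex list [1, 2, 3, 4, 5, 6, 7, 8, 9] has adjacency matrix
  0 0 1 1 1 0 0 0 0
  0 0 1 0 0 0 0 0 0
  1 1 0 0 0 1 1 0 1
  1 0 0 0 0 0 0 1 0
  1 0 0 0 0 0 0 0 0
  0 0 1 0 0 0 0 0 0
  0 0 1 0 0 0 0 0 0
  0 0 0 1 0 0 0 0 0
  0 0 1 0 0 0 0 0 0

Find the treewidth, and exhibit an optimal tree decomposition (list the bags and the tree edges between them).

Treewidth 1.
One optimal decomposition is:
Bags: B1 = {1, 3}  B2 = {1, 5}  B3 = {3, 6}  B4 = {1, 4}  B5 = {3, 7}  B6 = {2, 3}  B7 = {4, 8}  B8 = {3, 9}
Tree: B1–B2, B1–B3, B1–B4, B1–B5, B5–B6, B4–B7, B1–B8

Every bag has size at most 2, so the width is 2 − 1 = 1 and tw(G) ≤ 1. Any graph with an edge has treewidth ≥ 1, and G has the edge 1–3. Therefore the treewidth is 1.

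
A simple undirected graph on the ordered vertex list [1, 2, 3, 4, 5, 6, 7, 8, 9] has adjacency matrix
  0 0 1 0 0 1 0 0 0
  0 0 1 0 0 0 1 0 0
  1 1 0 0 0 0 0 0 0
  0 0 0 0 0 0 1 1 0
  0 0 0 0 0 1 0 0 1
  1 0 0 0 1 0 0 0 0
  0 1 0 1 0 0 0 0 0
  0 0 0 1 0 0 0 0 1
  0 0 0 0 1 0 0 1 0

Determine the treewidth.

A width-2 tree decomposition is:
Bags: B1 = {1, 5, 6}  B2 = {1, 5, 9}  B3 = {1, 8, 9}  B4 = {1, 4, 8}  B5 = {1, 4, 7}  B6 = {1, 2, 7}  B7 = {1, 2, 3}
Tree: B1–B2, B2–B3, B3–B4, B4–B5, B5–B6, B6–B7
Every bag has size at most 3, so the width is 3 − 1 = 2 and tw(G) ≤ 2. Since 1–6–5–9–8–4–7–2–3–1 is a cycle in G, G is not acyclic. Forests are exactly the graphs of treewidth ≤ 1, so tw(G) ≥ 2. Hence tw(G) = 2 exactly.

2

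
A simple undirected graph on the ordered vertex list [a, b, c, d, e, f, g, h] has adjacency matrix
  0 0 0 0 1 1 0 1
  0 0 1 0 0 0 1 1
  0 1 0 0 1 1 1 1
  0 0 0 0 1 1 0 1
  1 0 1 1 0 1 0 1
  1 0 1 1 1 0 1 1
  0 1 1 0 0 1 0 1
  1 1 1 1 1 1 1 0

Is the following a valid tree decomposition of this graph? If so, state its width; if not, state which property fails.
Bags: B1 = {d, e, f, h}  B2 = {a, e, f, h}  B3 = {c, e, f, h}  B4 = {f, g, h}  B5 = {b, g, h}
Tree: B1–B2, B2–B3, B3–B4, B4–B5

A tree decomposition must satisfy three properties: every vertex lies in some bag; for every edge, both endpoints lie together in some bag; and for every vertex, the bags containing it form a connected subtree. Here edge (c,g) lies in no bag, so the decomposition is invalid.

No — edge (c,g) lies in no bag.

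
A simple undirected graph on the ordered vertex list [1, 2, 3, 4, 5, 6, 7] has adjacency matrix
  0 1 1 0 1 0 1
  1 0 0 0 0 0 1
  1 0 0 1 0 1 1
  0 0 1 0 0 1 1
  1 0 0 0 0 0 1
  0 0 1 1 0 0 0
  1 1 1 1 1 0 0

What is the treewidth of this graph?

2

A width-2 tree decomposition is:
Bags: B1 = {3, 4, 7}  B2 = {1, 3, 7}  B3 = {1, 2, 7}  B4 = {3, 4, 6}  B5 = {1, 5, 7}
Tree: B1–B2, B2–B3, B1–B4, B3–B5
The largest bag has 3 vertices, giving width 2; this decomposition certifies tw(G) ≤ 2. On the other hand G contains the 3-clique {3, 4, 6}. A clique must lie in a single bag of any decomposition, so no decomposition can have width below 2. Hence tw(G) = 2 exactly.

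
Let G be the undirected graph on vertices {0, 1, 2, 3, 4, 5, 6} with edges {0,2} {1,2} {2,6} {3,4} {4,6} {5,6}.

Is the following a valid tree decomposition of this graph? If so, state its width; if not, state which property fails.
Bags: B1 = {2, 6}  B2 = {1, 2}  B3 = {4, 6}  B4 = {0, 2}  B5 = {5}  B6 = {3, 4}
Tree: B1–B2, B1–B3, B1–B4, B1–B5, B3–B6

No — edge (6,5) lies in no bag.

A tree decomposition must satisfy three properties: every vertex lies in some bag; for every edge, both endpoints lie together in some bag; and for every vertex, the bags containing it form a connected subtree. Here edge (6,5) lies in no bag, so the decomposition is invalid.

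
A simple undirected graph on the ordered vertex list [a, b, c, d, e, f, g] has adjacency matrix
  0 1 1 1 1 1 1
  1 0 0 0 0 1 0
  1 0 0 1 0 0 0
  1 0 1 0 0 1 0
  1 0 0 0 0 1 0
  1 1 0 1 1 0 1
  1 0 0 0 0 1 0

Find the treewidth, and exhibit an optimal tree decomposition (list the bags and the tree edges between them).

The largest bag has 3 vertices, giving width 2; this decomposition certifies tw(G) ≤ 2. On the other hand G contains the 3-clique {a, c, d}. A clique must lie in a single bag of any decomposition, so no decomposition can have width below 2. Combining the bounds, tw(G) = 2.

Treewidth 2.
One such decomposition:
Bags: B1 = {a, f, g}  B2 = {a, d, f}  B3 = {a, c, d}  B4 = {a, e, f}  B5 = {a, b, f}
Tree: B1–B2, B2–B3, B2–B4, B2–B5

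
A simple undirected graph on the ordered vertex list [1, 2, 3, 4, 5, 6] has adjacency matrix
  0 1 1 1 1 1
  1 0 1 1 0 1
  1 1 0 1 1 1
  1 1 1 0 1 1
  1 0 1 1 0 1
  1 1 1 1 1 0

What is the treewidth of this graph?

A width-4 tree decomposition is:
Bags: B1 = {1, 3, 4, 5, 6}  B2 = {1, 2, 3, 4, 6}
Tree: B1–B2
Each bag holds 5 vertices, so the decomposition has width 4, which upper-bounds the treewidth. On the other hand G contains the 5-clique {1, 2, 3, 4, 6}. A clique must lie in a single bag of any decomposition, so no decomposition can have width below 4. Therefore the treewidth is 4.

4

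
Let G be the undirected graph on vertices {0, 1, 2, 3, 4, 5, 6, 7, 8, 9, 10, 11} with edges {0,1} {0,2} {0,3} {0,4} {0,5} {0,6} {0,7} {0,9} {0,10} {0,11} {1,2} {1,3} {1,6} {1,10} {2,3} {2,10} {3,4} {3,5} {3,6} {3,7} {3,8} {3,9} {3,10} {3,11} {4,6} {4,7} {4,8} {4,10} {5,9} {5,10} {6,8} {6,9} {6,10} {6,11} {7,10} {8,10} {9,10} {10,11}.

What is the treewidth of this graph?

4

A width-4 tree decomposition is:
Bags: B1 = {0, 3, 6, 9, 10}  B2 = {0, 1, 3, 6, 10}  B3 = {0, 1, 2, 3, 10}  B4 = {0, 3, 4, 6, 10}  B5 = {0, 3, 4, 7, 10}  B6 = {3, 4, 6, 8, 10}  B7 = {0, 3, 6, 10, 11}  B8 = {0, 3, 5, 9, 10}
Tree: B1–B2, B2–B3, B2–B4, B4–B5, B4–B6, B4–B7, B1–B8
The largest bag has 5 vertices, giving width 4; this decomposition certifies tw(G) ≤ 4. For the lower bound, the 5 vertices {0, 1, 2, 3, 10} are pairwise adjacent, and any tree decomposition puts a clique entirely inside one bag — forcing width ≥ 4. Therefore the treewidth is 4.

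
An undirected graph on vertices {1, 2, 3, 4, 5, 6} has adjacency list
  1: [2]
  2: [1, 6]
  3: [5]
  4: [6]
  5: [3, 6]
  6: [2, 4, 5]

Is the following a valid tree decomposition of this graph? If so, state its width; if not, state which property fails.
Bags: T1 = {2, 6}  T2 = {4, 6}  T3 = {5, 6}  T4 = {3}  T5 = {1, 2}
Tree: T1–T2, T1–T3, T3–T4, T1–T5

No — edge (5,3) lies in no bag.

A tree decomposition must satisfy three properties: every vertex lies in some bag; for every edge, both endpoints lie together in some bag; and for every vertex, the bags containing it form a connected subtree. Here edge (5,3) lies in no bag, so the decomposition is invalid.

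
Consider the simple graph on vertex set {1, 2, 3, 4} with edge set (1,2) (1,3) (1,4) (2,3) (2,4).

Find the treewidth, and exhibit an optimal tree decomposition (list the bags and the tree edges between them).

Every bag has size at most 3, so the width is 3 − 1 = 2 and tw(G) ≤ 2. On the other hand G contains the 3-clique {1, 2, 3}. A clique must lie in a single bag of any decomposition, so no decomposition can have width below 2. The upper and lower bounds meet at 2, so that is the treewidth.

Treewidth 2.
One optimal decomposition is:
Bags: B1 = {1, 2, 3}  B2 = {1, 2, 4}
Tree: B1–B2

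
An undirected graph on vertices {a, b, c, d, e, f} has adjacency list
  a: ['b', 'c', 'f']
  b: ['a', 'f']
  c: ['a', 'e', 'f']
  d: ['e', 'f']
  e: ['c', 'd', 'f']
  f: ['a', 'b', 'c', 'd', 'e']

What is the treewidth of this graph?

2

A width-2 tree decomposition is:
Bags: B1 = {a, c, f}  B2 = {a, b, f}  B3 = {c, e, f}  B4 = {d, e, f}
Tree: B1–B2, B1–B3, B3–B4
Every bag has size at most 3, so the width is 3 − 1 = 2 and tw(G) ≤ 2. For the lower bound, the 3 vertices {d, e, f} are pairwise adjacent, and any tree decomposition puts a clique entirely inside one bag — forcing width ≥ 2. Therefore the treewidth is 2.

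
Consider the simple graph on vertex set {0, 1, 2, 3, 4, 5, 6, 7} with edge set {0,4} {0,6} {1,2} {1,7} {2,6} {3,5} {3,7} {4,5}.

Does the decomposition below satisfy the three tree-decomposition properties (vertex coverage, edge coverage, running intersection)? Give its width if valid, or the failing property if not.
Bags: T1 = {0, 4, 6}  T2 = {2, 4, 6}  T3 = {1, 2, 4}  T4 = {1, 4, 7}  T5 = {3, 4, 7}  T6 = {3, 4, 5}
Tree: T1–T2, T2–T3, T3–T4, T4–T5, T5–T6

Vertex coverage: the bags together contain {0, 1, 2, 3, 4, 5, 6, 7}, the full vertex set. Edge coverage: each edge of G has both endpoints in at least one bag. Running intersection: for every vertex, the bags containing it form a connected subtree. All three properties hold, so this is a valid tree decomposition of width max|bag| − 1 = 2, and hence tw(G) ≤ 2.

Yes; width 2.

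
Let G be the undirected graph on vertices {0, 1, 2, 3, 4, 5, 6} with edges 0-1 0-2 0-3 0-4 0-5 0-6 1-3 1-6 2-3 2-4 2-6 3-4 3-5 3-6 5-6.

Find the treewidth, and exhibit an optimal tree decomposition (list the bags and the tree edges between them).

Treewidth 3.
One such decomposition:
Bags: B1 = {0, 2, 3, 6}  B2 = {0, 2, 3, 4}  B3 = {0, 1, 3, 6}  B4 = {0, 3, 5, 6}
Tree: B1–B2, B1–B3, B3–B4

Each bag holds 4 vertices, so the decomposition has width 3, which upper-bounds the treewidth. On the other hand G contains the 4-clique {0, 2, 3, 4}. A clique must lie in a single bag of any decomposition, so no decomposition can have width below 3. Hence tw(G) = 3 exactly.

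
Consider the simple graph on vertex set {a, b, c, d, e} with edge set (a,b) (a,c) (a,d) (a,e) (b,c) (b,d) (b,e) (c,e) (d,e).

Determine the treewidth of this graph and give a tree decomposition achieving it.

Treewidth 3.
Bags: B1 = {a, b, c, e}  B2 = {a, b, d, e}
Tree: B1–B2

The largest bag has 4 vertices, giving width 3; this decomposition certifies tw(G) ≤ 3. Conversely, {a, b, d, e} is a clique of size 4, and the vertices of any clique must share a bag in every tree decomposition; so some bag has ≥ 4 vertices and tw(G) ≥ 3. The upper and lower bounds meet at 3, so that is the treewidth.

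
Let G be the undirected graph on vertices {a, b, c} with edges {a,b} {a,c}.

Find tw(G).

A width-1 tree decomposition is:
Bags: B1 = {a, b}  B2 = {a, c}
Tree: B1–B2
Every bag has size at most 2, so the width is 2 − 1 = 1 and tw(G) ≤ 1. Since G has at least one edge (e.g. a–b), it is not an edgeless graph, so tw(G) ≥ 1. Combining the bounds, tw(G) = 1.

1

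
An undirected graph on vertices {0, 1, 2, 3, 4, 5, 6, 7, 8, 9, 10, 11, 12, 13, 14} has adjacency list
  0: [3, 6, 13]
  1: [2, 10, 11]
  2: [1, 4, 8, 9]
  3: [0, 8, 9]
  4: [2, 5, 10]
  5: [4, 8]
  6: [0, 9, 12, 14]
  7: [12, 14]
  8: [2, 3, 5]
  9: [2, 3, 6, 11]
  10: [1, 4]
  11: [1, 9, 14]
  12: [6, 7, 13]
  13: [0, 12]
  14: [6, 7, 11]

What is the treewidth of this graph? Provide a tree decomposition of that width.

The largest bag has 4 vertices, giving width 3; this decomposition certifies tw(G) ≤ 3. For the lower bound: the 4 vertex sets {4,5,10}, {8}, {2}, {1,3,9,11} are disjoint, each induces a connected subgraph, and every pair is joined by at least one edge of G. Contracting each set to a single vertex therefore yields K_{4} as a minor, and since treewidth is minor-monotone, tw(G) ≥ tw(K_{4}) = 3. The upper and lower bounds meet at 3, so that is the treewidth.

Treewidth 3.
One optimal decomposition is:
Bags: B1 = {4, 5, 8, 10}  B2 = {2, 4, 8, 10}  B3 = {1, 2, 8, 10}  B4 = {1, 2, 3, 8}  B5 = {1, 2, 3, 9}  B6 = {1, 3, 9, 11}  B7 = {0, 3, 9, 11}  B8 = {0, 6, 9, 11}  B9 = {0, 6, 11, 14}  B10 = {0, 6, 13, 14}  B11 = {6, 12, 13, 14}  B12 = {7, 12, 13, 14}
Tree: B1–B2, B2–B3, B3–B4, B4–B5, B5–B6, B6–B7, B7–B8, B8–B9, B9–B10, B10–B11, B11–B12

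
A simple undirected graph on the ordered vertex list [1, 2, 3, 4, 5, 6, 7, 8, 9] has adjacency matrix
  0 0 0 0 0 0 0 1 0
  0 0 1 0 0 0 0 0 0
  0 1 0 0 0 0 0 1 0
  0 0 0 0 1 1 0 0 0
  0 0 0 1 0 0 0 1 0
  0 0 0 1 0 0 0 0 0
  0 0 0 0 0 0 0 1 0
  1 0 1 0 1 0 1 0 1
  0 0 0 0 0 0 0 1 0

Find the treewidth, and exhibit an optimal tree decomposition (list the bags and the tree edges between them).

The largest bag has 2 vertices, giving width 1; this decomposition certifies tw(G) ≤ 1. Any graph with an edge has treewidth ≥ 1, and G has the edge 5–4. Combining the bounds, tw(G) = 1.

Treewidth 1.
One such decomposition:
Bags: B1 = {4, 5}  B2 = {4, 6}  B3 = {5, 8}  B4 = {1, 8}  B5 = {3, 8}  B6 = {7, 8}  B7 = {2, 3}  B8 = {8, 9}
Tree: B1–B2, B1–B3, B3–B4, B3–B5, B4–B6, B5–B7, B6–B8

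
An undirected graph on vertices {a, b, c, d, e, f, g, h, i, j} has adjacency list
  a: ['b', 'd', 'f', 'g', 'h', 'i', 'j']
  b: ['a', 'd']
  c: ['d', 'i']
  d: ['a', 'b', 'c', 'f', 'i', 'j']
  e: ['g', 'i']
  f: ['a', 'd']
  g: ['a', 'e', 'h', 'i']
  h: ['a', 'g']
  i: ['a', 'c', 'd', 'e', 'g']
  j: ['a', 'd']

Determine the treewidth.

2

A width-2 tree decomposition is:
Bags: B1 = {a, d, i}  B2 = {a, b, d}  B3 = {a, g, i}  B4 = {a, d, f}  B5 = {e, g, i}  B6 = {a, d, j}  B7 = {a, g, h}  B8 = {c, d, i}
Tree: B1–B2, B1–B3, B1–B4, B3–B5, B4–B6, B3–B7, B1–B8
Every bag has size at most 3, so the width is 3 − 1 = 2 and tw(G) ≤ 2. For the lower bound, the 3 vertices {e, g, i} are pairwise adjacent, and any tree decomposition puts a clique entirely inside one bag — forcing width ≥ 2. Hence tw(G) = 2 exactly.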